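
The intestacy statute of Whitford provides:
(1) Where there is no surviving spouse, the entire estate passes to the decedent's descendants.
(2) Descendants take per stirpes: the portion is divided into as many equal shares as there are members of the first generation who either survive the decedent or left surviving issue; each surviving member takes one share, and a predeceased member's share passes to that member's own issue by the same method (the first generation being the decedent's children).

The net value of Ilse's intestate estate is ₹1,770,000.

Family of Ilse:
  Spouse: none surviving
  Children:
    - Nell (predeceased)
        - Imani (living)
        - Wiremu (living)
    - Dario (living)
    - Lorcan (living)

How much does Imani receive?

Imani receives ₹295,000.

The entire ₹1,770,000 passes to the descendants.
That amount (₹1,770,000) is divided into 3 shares of ₹590,000: Dario and Lorcan each take ₹590,000; Nell's ₹590,000 share passes to Nell's issue.
Nell's share (₹590,000) is divided into 2 shares of ₹295,000: Imani and Wiremu each take ₹295,000.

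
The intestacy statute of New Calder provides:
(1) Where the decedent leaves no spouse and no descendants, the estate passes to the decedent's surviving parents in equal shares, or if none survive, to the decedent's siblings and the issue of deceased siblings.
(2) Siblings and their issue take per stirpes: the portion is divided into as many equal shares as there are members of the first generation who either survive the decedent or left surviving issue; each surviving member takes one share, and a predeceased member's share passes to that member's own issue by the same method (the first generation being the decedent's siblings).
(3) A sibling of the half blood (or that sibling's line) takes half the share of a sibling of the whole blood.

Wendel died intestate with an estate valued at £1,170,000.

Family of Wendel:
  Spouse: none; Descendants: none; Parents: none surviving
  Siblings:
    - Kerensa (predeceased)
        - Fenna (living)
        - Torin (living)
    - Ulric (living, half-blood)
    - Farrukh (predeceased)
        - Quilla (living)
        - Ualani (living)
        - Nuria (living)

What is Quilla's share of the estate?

Quilla receives £156,000.

The entire £1,170,000 passes to the siblings and their issue.
Counting each half-blood sibling's line as half a unit, there are 5/2 units in £1,170,000, so one unit is £468,000. Whole-blood lines (Kerensa and Farrukh) take £468,000 each; half-blood lines (Ulric) take £234,000 each.
Kerensa's share (£468,000) is divided into 2 shares of £234,000: Fenna and Torin each take £234,000.
Farrukh's share (£468,000) is divided into 3 shares of £156,000: Quilla, Ualani, and Nuria each take £156,000.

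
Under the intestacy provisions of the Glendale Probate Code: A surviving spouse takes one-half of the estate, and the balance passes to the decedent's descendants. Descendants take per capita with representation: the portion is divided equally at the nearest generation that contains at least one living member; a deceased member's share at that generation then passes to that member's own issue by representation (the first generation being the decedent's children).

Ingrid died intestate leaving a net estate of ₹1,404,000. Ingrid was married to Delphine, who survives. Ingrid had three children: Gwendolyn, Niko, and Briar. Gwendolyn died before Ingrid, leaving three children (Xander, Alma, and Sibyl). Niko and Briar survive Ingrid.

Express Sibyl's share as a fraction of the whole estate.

Delphine takes one-half of ₹1,404,000 = ₹702,000. The remaining ₹702,000 passes to the descendants.
The descendants' portion (₹702,000) is divided into 3 shares of ₹234,000: Niko and Briar each take ₹234,000; Gwendolyn's ₹234,000 share passes to Gwendolyn's issue.
Gwendolyn's share (₹234,000) is divided into 3 shares of ₹78,000: Xander, Alma, and Sibyl each take ₹78,000.

Sibyl receives 1/18 of the estate.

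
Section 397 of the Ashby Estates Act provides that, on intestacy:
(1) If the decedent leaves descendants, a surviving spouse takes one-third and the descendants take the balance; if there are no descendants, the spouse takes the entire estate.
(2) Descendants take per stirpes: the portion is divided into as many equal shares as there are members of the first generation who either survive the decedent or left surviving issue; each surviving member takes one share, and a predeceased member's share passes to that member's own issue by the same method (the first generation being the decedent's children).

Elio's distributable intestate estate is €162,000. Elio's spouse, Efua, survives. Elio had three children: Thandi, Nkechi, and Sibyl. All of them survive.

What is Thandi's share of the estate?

Efua takes one-third of €162,000 = €54,000. The remaining €108,000 passes to the descendants.
The descendants' portion (€108,000) is divided into 3 shares of €36,000: Thandi, Nkechi, and Sibyl each take €36,000.

Thandi receives €36,000.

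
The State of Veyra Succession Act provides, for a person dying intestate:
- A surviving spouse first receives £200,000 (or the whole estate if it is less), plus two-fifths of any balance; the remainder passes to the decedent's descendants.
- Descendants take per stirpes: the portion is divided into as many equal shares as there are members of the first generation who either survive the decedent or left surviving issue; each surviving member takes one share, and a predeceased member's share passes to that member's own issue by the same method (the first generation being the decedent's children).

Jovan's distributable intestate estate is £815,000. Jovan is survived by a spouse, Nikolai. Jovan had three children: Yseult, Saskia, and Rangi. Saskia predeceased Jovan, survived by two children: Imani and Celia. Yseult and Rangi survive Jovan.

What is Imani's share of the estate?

Nikolai first takes £200,000, leaving a balance of £615,000. Nikolai then takes two-fifths of the balance (£246,000), for a total of £446,000. The remaining £369,000 passes to the descendants.
The descendants' portion (£369,000) is divided into 3 shares of £123,000: Yseult and Rangi each take £123,000; Saskia's £123,000 share passes to Saskia's issue.
Saskia's share (£123,000) is divided into 2 shares of £61,500: Imani and Celia each take £61,500.

Imani receives £61,500.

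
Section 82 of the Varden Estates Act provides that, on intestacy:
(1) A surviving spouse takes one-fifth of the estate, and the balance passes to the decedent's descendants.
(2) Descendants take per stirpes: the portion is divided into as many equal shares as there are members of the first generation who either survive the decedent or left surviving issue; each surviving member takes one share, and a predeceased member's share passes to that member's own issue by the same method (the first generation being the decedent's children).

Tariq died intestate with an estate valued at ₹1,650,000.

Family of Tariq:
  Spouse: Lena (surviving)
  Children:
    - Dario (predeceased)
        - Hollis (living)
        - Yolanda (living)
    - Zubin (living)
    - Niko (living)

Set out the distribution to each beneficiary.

Lena: ₹330,000; Hollis: ₹220,000; Yolanda: ₹220,000; Zubin: ₹440,000; Niko: ₹440,000

Lena takes one-fifth of ₹1,650,000 = ₹330,000. The remaining ₹1,320,000 passes to the descendants.
The descendants' portion (₹1,320,000) is divided into 3 shares of ₹440,000: Zubin and Niko each take ₹440,000; Dario's ₹440,000 share passes to Dario's issue.
Dario's share (₹440,000) is divided into 2 shares of ₹220,000: Hollis and Yolanda each take ₹220,000.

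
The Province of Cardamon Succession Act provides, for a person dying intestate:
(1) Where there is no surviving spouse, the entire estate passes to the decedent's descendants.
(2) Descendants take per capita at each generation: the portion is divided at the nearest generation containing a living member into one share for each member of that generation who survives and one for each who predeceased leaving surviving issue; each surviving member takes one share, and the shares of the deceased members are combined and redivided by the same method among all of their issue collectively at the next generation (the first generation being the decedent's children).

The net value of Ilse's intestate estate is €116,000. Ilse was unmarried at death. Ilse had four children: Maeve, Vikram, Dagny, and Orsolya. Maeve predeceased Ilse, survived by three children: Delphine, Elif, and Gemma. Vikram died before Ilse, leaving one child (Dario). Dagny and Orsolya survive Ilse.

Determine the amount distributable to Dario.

The entire €116,000 passes to the descendants.
That amount (€116,000) is divided at the children's generation into 4 shares of €29,000. Dagny and Orsolya each take €29,000. The 2 shares of the deceased (Maeve and Vikram) are combined into a pool of €58,000.
That pool (€58,000) is divided at the grandchildren's generation equally among Delphine, Elif, Gemma, and Dario: €14,500 each.

Dario receives €14,500.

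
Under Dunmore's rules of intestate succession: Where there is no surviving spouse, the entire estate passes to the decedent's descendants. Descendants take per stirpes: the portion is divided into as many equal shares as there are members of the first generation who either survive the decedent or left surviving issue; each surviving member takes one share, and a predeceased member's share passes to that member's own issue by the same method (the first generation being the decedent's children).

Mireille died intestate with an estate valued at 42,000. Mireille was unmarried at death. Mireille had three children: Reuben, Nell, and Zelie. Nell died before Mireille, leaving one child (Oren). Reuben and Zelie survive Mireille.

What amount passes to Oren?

The entire 42,000 passes to the descendants.
That amount (42,000) is divided into 3 shares of 14,000: Reuben and Zelie each take 14,000; Nell's 14,000 share passes to Nell's issue.
Nell's share (14,000) passes entirely to Oren.

Oren receives 14,000.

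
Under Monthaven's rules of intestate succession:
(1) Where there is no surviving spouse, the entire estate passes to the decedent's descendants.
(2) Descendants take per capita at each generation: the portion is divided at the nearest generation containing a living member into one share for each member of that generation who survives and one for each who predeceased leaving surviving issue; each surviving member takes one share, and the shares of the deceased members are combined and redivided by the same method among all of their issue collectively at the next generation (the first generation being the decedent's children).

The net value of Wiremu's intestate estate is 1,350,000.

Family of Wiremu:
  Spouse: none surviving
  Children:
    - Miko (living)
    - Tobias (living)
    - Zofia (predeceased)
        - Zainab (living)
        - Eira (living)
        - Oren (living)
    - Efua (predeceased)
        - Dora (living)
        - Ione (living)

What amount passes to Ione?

Ione receives 135,000.

The entire 1,350,000 passes to the descendants.
That amount (1,350,000) is divided at the children's generation into 4 shares of 337,500. Miko and Tobias each take 337,500. The 2 shares of the deceased (Zofia and Efua) are combined into a pool of 675,000.
That pool (675,000) is divided at the grandchildren's generation equally among Zainab, Eira, Oren, Dora, and Ione: 135,000 each.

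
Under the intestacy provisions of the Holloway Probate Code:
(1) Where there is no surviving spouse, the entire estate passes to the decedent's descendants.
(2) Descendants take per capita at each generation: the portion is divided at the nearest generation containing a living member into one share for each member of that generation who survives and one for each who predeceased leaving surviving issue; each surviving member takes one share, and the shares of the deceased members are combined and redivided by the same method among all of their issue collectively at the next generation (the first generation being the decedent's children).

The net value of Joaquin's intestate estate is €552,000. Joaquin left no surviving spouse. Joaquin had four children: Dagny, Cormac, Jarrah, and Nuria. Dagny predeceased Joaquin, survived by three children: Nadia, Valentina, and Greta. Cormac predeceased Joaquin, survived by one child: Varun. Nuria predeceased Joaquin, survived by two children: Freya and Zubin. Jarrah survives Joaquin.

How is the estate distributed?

The entire €552,000 passes to the descendants.
That amount (€552,000) is divided at the children's generation into 4 shares of €138,000. Jarrah takes €138,000. The 3 shares of the deceased (Dagny, Cormac, and Nuria) are combined into a pool of €414,000.
That pool (€414,000) is divided at the grandchildren's generation equally among Nadia, Valentina, Greta, Varun, Freya, and Zubin: €69,000 each.

Nadia: €69,000; Valentina: €69,000; Greta: €69,000; Varun: €69,000; Jarrah: €138,000; Freya: €69,000; Zubin: €69,000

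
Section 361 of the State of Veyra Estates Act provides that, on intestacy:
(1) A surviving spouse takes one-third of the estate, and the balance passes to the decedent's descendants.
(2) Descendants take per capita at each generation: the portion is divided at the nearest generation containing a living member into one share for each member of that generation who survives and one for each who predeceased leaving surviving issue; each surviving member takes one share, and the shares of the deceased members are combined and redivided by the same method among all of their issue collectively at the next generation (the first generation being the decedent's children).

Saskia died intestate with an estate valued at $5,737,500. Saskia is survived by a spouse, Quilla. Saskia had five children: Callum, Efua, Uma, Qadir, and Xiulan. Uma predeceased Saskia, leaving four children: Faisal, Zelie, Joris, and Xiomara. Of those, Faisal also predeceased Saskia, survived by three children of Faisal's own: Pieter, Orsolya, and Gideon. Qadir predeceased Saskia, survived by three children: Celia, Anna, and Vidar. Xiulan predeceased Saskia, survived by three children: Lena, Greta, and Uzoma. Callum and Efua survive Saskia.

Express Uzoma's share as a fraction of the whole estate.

Quilla takes one-third of $5,737,500 = $1,912,500. The remaining $3,825,000 passes to the descendants.
The descendants' portion ($3,825,000) is divided at the children's generation into 5 shares of $765,000. Callum and Efua each take $765,000. The 3 shares of the deceased (Uma, Qadir, and Xiulan) are combined into a pool of $2,295,000.
That pool ($2,295,000) is divided at the grandchildren's generation into 10 shares of $229,500. Zelie, Joris, Xiomara, Celia, Anna, Vidar, Lena, Greta, and Uzoma each take $229,500. The remaining share for the deceased Faisal ($229,500) is carried to the next generation.
That pool ($229,500) is divided at the great-grandchildren's generation equally among Pieter, Orsolya, and Gideon: $76,500 each.

Uzoma receives 1/25 of the estate.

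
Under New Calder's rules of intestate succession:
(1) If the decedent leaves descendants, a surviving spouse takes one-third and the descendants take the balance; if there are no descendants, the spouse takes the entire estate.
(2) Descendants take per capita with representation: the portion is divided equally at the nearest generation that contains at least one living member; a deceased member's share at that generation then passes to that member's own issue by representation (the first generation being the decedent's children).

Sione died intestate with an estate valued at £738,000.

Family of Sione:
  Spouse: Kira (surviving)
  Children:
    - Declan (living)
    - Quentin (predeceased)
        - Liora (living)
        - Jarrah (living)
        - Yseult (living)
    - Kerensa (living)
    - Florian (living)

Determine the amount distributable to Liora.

Liora receives £41,000.

Kira takes one-third of £738,000 = £246,000. The remaining £492,000 passes to the descendants.
The descendants' portion (£492,000) is divided into 4 shares of £123,000: Declan, Kerensa, and Florian each take £123,000; Quentin's £123,000 share passes to Quentin's issue.
Quentin's share (£123,000) is divided into 3 shares of £41,000: Liora, Jarrah, and Yseult each take £41,000.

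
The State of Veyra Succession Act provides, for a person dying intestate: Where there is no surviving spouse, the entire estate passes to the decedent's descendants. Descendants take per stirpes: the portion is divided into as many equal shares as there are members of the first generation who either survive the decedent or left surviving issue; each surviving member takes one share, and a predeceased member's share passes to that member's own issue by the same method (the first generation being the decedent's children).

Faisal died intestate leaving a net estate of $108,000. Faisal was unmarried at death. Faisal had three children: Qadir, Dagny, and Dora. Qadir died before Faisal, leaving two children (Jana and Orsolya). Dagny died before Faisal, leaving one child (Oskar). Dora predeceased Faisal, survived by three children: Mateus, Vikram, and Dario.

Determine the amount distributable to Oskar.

Oskar receives $36,000.

The entire $108,000 passes to the descendants.
That amount ($108,000) is divided into 3 shares of $36,000: Qadir's $36,000 share passes to Qadir's issue; Dagny's $36,000 share passes to Dagny's issue; Dora's $36,000 share passes to Dora's issue.
Qadir's share ($36,000) is divided into 2 shares of $18,000: Jana and Orsolya each take $18,000.
Dagny's share ($36,000) passes entirely to Oskar.
Dora's share ($36,000) is divided into 3 shares of $12,000: Mateus, Vikram, and Dario each take $12,000.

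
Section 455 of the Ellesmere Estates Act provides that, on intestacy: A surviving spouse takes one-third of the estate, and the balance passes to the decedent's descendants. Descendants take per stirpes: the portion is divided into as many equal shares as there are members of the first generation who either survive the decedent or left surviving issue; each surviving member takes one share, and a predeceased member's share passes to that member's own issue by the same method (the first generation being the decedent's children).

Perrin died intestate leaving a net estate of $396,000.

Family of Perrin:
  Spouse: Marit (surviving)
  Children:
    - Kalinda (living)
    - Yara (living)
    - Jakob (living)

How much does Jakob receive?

Marit takes one-third of $396,000 = $132,000. The remaining $264,000 passes to the descendants.
The descendants' portion ($264,000) is divided into 3 shares of $88,000: Kalinda, Yara, and Jakob each take $88,000.

Jakob receives $88,000.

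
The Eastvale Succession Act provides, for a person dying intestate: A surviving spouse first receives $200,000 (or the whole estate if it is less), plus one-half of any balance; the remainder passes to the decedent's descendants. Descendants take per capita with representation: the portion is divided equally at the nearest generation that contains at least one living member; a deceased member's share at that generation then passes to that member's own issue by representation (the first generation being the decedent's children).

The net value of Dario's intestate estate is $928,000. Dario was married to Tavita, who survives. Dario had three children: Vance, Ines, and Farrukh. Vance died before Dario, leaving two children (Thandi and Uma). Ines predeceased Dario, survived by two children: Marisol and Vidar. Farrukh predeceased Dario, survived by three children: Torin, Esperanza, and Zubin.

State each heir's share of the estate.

Tavita: $564,000; Thandi: $52,000; Uma: $52,000; Marisol: $52,000; Vidar: $52,000; Torin: $52,000; Esperanza: $52,000; Zubin: $52,000

Tavita first takes $200,000, leaving a balance of $728,000. Tavita then takes one-half of the balance ($364,000), for a total of $564,000. The remaining $364,000 passes to the descendants.
No child survives, so the initial division is made at the grandchildren's generation.
The descendants' portion ($364,000) is divided into 7 shares of $52,000: Thandi, Uma, Marisol, Vidar, Torin, Esperanza, and Zubin each take $52,000.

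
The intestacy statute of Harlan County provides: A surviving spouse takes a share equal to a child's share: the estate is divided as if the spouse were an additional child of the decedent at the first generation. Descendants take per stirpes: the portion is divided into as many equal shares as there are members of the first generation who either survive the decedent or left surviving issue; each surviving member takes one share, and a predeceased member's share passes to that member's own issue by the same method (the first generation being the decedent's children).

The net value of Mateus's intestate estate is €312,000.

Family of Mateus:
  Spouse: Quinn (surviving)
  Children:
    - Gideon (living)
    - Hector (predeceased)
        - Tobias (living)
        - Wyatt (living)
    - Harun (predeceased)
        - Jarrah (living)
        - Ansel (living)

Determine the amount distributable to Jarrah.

The spouse counts as an additional share at the children's level, so there are 4 primary shares of €78,000. Quinn takes one such share (€78,000).
The children's combined portion (€234,000) is divided into 3 shares of €78,000: Gideon takes €78,000; Hector's €78,000 share passes to Hector's issue; Harun's €78,000 share passes to Harun's issue.
Hector's share (€78,000) is divided into 2 shares of €39,000: Tobias and Wyatt each take €39,000.
Harun's share (€78,000) is divided into 2 shares of €39,000: Jarrah and Ansel each take €39,000.

Jarrah receives €39,000.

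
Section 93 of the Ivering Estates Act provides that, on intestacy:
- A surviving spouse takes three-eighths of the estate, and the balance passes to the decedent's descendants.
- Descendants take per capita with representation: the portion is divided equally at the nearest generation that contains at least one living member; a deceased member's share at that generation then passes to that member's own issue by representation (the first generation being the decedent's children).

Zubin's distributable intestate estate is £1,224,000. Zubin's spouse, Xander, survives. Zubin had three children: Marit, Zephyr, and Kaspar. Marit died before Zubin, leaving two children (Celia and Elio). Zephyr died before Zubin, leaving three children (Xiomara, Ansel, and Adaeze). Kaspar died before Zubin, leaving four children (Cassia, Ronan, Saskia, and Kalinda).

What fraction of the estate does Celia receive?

Xander takes three-eighths of £1,224,000 = £459,000. The remaining £765,000 passes to the descendants.
No child survives, so the initial division is made at the grandchildren's generation.
The descendants' portion (£765,000) is divided into 9 shares of £85,000: Celia, Elio, Xiomara, Ansel, Adaeze, Cassia, Ronan, Saskia, and Kalinda each take £85,000.

Celia receives 5/72 of the estate.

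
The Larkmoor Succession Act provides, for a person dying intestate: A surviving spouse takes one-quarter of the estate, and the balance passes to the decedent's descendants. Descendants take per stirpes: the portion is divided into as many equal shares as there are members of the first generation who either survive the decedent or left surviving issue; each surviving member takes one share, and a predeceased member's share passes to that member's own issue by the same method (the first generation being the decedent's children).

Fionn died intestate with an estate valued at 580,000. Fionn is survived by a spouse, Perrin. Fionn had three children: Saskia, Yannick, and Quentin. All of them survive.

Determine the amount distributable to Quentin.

Quentin receives 145,000.

Perrin takes one-quarter of 580,000 = 145,000. The remaining 435,000 passes to the descendants.
The descendants' portion (435,000) is divided into 3 shares of 145,000: Saskia, Yannick, and Quentin each take 145,000.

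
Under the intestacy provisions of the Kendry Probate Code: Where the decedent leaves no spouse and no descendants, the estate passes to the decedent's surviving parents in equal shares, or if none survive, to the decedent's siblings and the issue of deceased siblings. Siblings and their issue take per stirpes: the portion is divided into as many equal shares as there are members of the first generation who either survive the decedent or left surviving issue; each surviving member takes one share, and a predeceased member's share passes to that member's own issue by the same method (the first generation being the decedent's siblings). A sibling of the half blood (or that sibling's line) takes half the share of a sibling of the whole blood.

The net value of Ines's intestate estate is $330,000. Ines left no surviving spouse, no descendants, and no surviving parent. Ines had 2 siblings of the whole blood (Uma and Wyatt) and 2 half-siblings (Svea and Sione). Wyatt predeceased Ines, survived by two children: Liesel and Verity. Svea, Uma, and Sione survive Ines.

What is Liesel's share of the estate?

Liesel receives $55,000.

The entire $330,000 passes to the siblings and their issue.
Counting each half-blood sibling's line as half a unit, there are 3 units in $330,000, so one unit is $110,000. Whole-blood lines (Uma and Wyatt) take $110,000 each; half-blood lines (Svea and Sione) take $55,000 each.
Wyatt's share ($110,000) is divided into 2 shares of $55,000: Liesel and Verity each take $55,000.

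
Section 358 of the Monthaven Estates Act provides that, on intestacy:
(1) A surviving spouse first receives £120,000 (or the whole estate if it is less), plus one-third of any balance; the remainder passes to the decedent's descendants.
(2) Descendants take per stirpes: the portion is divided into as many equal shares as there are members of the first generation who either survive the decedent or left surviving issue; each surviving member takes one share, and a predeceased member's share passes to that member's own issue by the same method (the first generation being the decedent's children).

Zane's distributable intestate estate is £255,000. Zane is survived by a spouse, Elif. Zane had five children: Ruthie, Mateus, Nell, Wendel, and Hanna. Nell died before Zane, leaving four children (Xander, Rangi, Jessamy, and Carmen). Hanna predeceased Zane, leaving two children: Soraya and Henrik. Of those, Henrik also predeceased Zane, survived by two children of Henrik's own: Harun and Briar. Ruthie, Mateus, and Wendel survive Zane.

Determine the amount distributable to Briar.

Elif first takes £120,000, leaving a balance of £135,000. Elif then takes one-third of the balance (£45,000), for a total of £165,000. The remaining £90,000 passes to the descendants.
The descendants' portion (£90,000) is divided into 5 shares of £18,000: Ruthie, Mateus, and Wendel each take £18,000; Nell's £18,000 share passes to Nell's issue; Hanna's £18,000 share passes to Hanna's issue.
Nell's share (£18,000) is divided into 4 shares of £4,500: Xander, Rangi, Jessamy, and Carmen each take £4,500.
Hanna's share (£18,000) is divided into 2 shares of £9,000: Soraya takes £9,000; Henrik's £9,000 share passes to Henrik's issue.
Henrik's share (£9,000) is divided into 2 shares of £4,500: Harun and Briar each take £4,500.

Briar receives £4,500.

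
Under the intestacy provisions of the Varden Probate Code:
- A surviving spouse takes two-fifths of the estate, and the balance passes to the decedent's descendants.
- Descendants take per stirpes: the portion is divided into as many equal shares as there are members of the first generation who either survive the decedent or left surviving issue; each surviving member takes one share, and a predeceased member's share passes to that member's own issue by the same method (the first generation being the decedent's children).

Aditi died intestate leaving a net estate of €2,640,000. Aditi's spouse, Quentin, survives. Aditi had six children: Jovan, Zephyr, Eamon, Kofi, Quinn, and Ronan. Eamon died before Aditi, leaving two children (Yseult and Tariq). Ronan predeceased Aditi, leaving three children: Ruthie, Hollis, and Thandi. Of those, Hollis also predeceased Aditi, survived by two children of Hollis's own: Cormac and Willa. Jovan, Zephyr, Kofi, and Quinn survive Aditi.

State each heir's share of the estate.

Quentin: €1,056,000; Jovan: €264,000; Zephyr: €264,000; Yseult: €132,000; Tariq: €132,000; Kofi: €264,000; Quinn: €264,000; Ruthie: €88,000; Cormac: €44,000; Willa: €44,000; Thandi: €88,000

Quentin takes two-fifths of €2,640,000 = €1,056,000. The remaining €1,584,000 passes to the descendants.
The descendants' portion (€1,584,000) is divided into 6 shares of €264,000: Jovan, Zephyr, Kofi, and Quinn each take €264,000; Eamon's €264,000 share passes to Eamon's issue; Ronan's €264,000 share passes to Ronan's issue.
Eamon's share (€264,000) is divided into 2 shares of €132,000: Yseult and Tariq each take €132,000.
Ronan's share (€264,000) is divided into 3 shares of €88,000: Ruthie and Thandi each take €88,000; Hollis's €88,000 share passes to Hollis's issue.
Hollis's share (€88,000) is divided into 2 shares of €44,000: Cormac and Willa each take €44,000.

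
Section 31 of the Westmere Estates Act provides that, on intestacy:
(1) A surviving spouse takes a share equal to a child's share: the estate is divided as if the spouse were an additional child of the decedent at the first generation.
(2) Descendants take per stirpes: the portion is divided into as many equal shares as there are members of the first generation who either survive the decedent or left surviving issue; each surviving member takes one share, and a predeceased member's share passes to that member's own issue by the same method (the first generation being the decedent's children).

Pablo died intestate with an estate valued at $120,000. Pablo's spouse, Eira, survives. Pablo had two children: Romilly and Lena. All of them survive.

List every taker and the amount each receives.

Eira: $40,000; Romilly: $40,000; Lena: $40,000

The spouse counts as an additional share at the children's level, so there are 3 primary shares of $40,000. Eira takes one such share ($40,000).
The children's combined portion ($80,000) is divided into 2 shares of $40,000: Romilly and Lena each take $40,000.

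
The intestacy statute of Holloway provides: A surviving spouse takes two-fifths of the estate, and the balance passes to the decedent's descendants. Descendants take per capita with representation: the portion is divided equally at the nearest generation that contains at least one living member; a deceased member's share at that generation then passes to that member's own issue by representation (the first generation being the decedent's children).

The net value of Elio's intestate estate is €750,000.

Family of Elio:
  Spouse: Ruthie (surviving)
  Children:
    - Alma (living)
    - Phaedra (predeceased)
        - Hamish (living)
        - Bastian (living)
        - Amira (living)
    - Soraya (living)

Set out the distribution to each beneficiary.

Ruthie: €300,000; Alma: €150,000; Hamish: €50,000; Bastian: €50,000; Amira: €50,000; Soraya: €150,000

Ruthie takes two-fifths of €750,000 = €300,000. The remaining €450,000 passes to the descendants.
The descendants' portion (€450,000) is divided into 3 shares of €150,000: Alma and Soraya each take €150,000; Phaedra's €150,000 share passes to Phaedra's issue.
Phaedra's share (€150,000) is divided into 3 shares of €50,000: Hamish, Bastian, and Amira each take €50,000.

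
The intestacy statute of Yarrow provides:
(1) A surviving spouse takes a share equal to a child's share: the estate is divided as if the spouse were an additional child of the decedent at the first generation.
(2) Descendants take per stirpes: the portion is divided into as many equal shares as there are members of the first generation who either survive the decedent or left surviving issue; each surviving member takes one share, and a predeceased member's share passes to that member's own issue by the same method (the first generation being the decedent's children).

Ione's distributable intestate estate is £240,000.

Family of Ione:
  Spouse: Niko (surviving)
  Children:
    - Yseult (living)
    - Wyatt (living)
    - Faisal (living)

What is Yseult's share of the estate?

The spouse counts as an additional share at the children's level, so there are 4 primary shares of £60,000. Niko takes one such share (£60,000).
The children's combined portion (£180,000) is divided into 3 shares of £60,000: Yseult, Wyatt, and Faisal each take £60,000.

Yseult receives £60,000.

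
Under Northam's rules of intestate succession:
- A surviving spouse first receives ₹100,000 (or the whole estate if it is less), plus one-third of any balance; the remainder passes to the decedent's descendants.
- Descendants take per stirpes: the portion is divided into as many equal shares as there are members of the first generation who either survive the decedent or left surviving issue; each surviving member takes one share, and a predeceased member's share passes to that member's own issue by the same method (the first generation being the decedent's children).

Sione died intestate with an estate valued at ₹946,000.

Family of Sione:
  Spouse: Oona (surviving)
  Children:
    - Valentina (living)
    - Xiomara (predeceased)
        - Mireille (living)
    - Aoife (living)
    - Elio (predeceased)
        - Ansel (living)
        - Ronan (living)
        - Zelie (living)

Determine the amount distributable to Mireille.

Oona first takes ₹100,000, leaving a balance of ₹846,000. Oona then takes one-third of the balance (₹282,000), for a total of ₹382,000. The remaining ₹564,000 passes to the descendants.
The descendants' portion (₹564,000) is divided into 4 shares of ₹141,000: Valentina and Aoife each take ₹141,000; Xiomara's ₹141,000 share passes to Xiomara's issue; Elio's ₹141,000 share passes to Elio's issue.
Xiomara's share (₹141,000) passes entirely to Mireille.
Elio's share (₹141,000) is divided into 3 shares of ₹47,000: Ansel, Ronan, and Zelie each take ₹47,000.

Mireille receives ₹141,000.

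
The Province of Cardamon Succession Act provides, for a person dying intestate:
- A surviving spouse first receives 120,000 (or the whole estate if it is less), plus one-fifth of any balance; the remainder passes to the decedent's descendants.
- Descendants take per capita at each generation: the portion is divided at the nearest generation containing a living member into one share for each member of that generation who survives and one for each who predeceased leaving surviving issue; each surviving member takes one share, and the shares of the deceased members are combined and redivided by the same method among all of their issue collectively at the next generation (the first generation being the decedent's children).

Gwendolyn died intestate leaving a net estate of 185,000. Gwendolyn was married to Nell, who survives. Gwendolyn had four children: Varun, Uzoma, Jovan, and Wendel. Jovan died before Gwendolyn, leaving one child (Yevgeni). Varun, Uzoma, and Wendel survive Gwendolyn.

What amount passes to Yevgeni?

Yevgeni receives 13,000.

Nell first takes 120,000, leaving a balance of 65,000. Nell then takes one-fifth of the balance (13,000), for a total of 133,000. The remaining 52,000 passes to the descendants.
The descendants' portion (52,000) is divided at the children's generation into 4 shares of 13,000. Varun, Uzoma, and Wendel each take 13,000. The remaining share for the deceased Jovan (13,000) is carried to the next generation.
That pool (13,000) passes entirely to Yevgeni, the sole taker at the grandchildren's generation.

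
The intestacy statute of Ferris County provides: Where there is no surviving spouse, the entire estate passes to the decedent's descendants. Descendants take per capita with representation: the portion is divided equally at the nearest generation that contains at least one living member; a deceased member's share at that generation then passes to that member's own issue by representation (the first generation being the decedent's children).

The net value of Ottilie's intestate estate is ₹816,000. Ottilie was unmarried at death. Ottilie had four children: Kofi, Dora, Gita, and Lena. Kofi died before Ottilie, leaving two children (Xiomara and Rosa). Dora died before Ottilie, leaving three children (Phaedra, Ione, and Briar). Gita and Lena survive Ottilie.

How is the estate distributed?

Xiomara: ₹102,000; Rosa: ₹102,000; Phaedra: ₹68,000; Ione: ₹68,000; Briar: ₹68,000; Gita: ₹204,000; Lena: ₹204,000

The entire ₹816,000 passes to the descendants.
That amount (₹816,000) is divided into 4 shares of ₹204,000: Gita and Lena each take ₹204,000; Kofi's ₹204,000 share passes to Kofi's issue; Dora's ₹204,000 share passes to Dora's issue.
Kofi's share (₹204,000) is divided into 2 shares of ₹102,000: Xiomara and Rosa each take ₹102,000.
Dora's share (₹204,000) is divided into 3 shares of ₹68,000: Phaedra, Ione, and Briar each take ₹68,000.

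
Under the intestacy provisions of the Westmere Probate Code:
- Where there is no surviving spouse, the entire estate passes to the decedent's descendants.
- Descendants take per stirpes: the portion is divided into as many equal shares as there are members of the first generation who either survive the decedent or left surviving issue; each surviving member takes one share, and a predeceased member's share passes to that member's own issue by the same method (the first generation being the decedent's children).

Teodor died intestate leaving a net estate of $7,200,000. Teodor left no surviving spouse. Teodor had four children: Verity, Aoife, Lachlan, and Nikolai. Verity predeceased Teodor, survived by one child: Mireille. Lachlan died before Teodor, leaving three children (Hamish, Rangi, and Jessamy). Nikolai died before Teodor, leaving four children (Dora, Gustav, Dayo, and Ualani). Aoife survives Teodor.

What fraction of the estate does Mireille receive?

The entire $7,200,000 passes to the descendants.
That amount ($7,200,000) is divided into 4 shares of $1,800,000: Aoife takes $1,800,000; Verity's $1,800,000 share passes to Verity's issue; Lachlan's $1,800,000 share passes to Lachlan's issue; Nikolai's $1,800,000 share passes to Nikolai's issue.
Verity's share ($1,800,000) passes entirely to Mireille.
Lachlan's share ($1,800,000) is divided into 3 shares of $600,000: Hamish, Rangi, and Jessamy each take $600,000.
Nikolai's share ($1,800,000) is divided into 4 shares of $450,000: Dora, Gustav, Dayo, and Ualani each take $450,000.

Mireille receives 1/4 of the estate.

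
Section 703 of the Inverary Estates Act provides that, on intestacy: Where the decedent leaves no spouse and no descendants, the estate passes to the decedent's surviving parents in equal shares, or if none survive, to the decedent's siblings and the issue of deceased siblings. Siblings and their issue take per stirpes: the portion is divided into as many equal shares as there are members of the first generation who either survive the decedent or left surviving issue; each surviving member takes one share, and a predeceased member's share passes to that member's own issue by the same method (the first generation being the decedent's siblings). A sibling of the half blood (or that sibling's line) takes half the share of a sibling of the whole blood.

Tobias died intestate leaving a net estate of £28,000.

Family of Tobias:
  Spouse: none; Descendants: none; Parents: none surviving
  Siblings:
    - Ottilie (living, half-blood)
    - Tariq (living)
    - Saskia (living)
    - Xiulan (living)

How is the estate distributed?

The entire £28,000 passes to the siblings and their issue.
Counting each half-blood sibling's line as half a unit, there are 7/2 units in £28,000, so one unit is £8,000. Whole-blood lines (Tariq, Saskia, and Xiulan) take £8,000 each; half-blood lines (Ottilie) take £4,000 each.

Ottilie: £4,000; Tariq: £8,000; Saskia: £8,000; Xiulan: £8,000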